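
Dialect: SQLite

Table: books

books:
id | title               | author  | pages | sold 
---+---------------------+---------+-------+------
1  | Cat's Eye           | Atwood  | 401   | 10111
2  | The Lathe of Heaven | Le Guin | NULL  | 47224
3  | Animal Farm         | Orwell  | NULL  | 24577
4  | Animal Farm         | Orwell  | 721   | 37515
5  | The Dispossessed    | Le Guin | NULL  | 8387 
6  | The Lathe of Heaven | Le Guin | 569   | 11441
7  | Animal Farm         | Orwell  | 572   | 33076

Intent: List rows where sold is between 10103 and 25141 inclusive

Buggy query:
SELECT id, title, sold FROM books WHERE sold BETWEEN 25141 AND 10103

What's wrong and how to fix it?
Bug: BETWEEN expects the lower bound first; with 25141 AND 10103 the range is empty

Fix: Swap the bounds so the smaller value comes first

Corrected query:
SELECT id, title, sold FROM books WHERE sold BETWEEN 10103 AND 25141

Result:
id | title               | sold 
---+---------------------+------
1  | Cat's Eye           | 10111
3  | Animal Farm         | 24577
6  | The Lathe of Heaven | 11441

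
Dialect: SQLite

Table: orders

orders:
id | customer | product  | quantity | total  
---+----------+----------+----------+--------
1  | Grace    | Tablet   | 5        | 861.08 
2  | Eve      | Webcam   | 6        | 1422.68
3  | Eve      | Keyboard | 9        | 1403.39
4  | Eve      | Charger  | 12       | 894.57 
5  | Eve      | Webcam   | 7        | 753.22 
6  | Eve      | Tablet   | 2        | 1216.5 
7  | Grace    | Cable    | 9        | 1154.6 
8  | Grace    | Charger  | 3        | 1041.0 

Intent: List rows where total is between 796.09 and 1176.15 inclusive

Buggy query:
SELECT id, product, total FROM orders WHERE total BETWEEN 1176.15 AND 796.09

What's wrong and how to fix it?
Bug: BETWEEN expects the lower bound first; with 1176.15 AND 796.09 the range is empty

Fix: Write BETWEEN 796.09 AND 1176.15

Corrected query:
SELECT id, product, total FROM orders WHERE total BETWEEN 796.09 AND 1176.15

Result:
id | product | total 
---+---------+-------
1  | Tablet  | 861.08
4  | Charger | 894.57
7  | Cable   | 1154.6
8  | Charger | 1041  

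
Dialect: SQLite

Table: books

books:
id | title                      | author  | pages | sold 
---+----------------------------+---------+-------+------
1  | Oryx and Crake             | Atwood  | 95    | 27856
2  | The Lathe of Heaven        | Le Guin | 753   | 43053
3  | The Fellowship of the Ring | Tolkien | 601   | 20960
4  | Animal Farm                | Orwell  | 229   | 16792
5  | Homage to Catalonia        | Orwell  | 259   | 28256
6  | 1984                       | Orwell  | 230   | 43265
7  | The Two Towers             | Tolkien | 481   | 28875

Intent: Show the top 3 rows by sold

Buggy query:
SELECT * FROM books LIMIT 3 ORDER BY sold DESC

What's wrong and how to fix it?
Bug: LIMIT must come after ORDER BY

Fix: Swap the clauses: ORDER BY first, then LIMIT

Corrected query:
SELECT * FROM books ORDER BY sold DESC LIMIT 3

Result:
id | title               | author  | pages | sold 
---+---------------------+---------+-------+------
6  | 1984                | Orwell  | 230   | 43265
2  | The Lathe of Heaven | Le Guin | 753   | 43053
7  | The Two Towers      | Tolkien | 481   | 28875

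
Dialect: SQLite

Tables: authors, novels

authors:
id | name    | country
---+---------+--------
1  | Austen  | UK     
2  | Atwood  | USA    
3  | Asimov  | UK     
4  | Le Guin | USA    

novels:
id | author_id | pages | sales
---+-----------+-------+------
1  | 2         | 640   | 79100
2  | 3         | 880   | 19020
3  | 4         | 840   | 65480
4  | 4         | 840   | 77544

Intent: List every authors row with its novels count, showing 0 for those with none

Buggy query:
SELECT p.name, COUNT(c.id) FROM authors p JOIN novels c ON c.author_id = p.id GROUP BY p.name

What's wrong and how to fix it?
Bug: An inner join excludes parents with zero children

Fix: Use LEFT JOIN so parents without children still appear (COUNT(c.id) gives 0)

Corrected query:
SELECT p.name, COUNT(c.id) FROM authors p LEFT JOIN novels c ON c.author_id = p.id GROUP BY p.name

Result:
name    | COUNT(c.id)
--------+------------
Asimov  | 1          
Atwood  | 1          
Austen  | 0          
Le Guin | 2          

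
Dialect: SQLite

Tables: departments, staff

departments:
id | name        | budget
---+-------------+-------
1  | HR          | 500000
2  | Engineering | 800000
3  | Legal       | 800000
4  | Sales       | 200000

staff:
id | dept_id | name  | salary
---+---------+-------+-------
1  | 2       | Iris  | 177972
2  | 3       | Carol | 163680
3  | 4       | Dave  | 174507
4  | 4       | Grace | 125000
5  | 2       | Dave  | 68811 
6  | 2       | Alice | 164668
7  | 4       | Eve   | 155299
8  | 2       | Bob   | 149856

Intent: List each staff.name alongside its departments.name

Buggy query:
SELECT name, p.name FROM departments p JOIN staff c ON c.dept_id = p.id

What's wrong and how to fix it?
Bug: 'name' exists in both joined tables, so the database can't tell which one is meant

Fix: Qualify the column with its table alias (c.name)

Corrected query:
SELECT c.name, p.name FROM departments p JOIN staff c ON c.dept_id = p.id

Result:
name  | name       
------+------------
Iris  | Engineering
Carol | Legal      
Dave  | Sales      
Grace | Sales      
Dave  | Engineering
Alice | Engineering
Eve   | Sales      
Bob   | Engineering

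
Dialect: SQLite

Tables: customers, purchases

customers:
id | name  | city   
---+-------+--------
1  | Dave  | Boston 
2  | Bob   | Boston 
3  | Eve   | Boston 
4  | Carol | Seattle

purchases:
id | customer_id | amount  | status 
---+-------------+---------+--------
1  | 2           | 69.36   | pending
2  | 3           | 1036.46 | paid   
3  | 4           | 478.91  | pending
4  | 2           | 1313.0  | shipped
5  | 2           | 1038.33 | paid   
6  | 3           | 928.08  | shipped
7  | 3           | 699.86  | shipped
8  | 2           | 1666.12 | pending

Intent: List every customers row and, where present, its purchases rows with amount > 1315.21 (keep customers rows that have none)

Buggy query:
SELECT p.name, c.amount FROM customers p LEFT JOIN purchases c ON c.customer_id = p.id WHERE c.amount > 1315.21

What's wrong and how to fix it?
Bug: A WHERE condition on the right-hand table after LEFT JOIN drops unmatched parents

Fix: Put 'c.amount > 1315.21' in the JOIN's ON clause instead of WHERE

Corrected query:
SELECT p.name, c.amount FROM customers p LEFT JOIN purchases c ON c.customer_id = p.id AND c.amount > 1315.21

Result:
name  | amount 
------+--------
Dave  | NULL   
Bob   | 1666.12
Eve   | NULL   
Carol | NULL   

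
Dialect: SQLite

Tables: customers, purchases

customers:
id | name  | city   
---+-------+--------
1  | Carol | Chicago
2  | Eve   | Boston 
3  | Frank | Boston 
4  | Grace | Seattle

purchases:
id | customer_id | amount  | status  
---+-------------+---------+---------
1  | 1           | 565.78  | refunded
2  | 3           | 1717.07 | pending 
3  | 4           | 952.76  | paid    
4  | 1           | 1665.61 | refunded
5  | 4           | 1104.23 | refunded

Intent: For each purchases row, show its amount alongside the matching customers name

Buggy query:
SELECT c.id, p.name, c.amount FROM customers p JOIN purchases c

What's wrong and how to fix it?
Bug: JOIN with no ON clause produces a cartesian product; every purchases row pairs with every customers row

Fix: Specify the join condition linking the foreign key to the parent id

Corrected query:
SELECT c.id, p.name, c.amount FROM customers p JOIN purchases c ON c.customer_id = p.id

Result:
id | name  | amount 
---+-------+--------
1  | Carol | 565.78 
2  | Frank | 1717.07
3  | Grace | 952.76 
4  | Carol | 1665.61
5  | Grace | 1104.23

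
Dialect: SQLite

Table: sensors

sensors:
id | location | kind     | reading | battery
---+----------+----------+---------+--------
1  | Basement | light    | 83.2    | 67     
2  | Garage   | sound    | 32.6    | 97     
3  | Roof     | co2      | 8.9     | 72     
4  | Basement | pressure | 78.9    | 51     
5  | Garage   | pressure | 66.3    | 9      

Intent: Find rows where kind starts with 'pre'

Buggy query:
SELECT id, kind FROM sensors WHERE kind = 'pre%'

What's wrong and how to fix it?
Bug: '=' compares the literal string including the % character; pattern matching needs LIKE

Fix: Use LIKE for wildcard pattern matching

Corrected query:
SELECT id, kind FROM sensors WHERE kind LIKE 'pre%'

Result:
id | kind    
---+---------
4  | pressure
5  | pressure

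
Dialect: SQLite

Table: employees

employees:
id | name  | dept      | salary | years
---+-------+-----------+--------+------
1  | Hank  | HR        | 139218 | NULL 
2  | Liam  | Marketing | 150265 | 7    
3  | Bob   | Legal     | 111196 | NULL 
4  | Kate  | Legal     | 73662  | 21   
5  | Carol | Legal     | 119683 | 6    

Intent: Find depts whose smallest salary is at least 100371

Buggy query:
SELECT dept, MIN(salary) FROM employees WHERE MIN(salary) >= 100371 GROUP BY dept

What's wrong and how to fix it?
Bug: Aggregates like MIN are computed per group after WHERE runs

Fix: Replace WHERE with HAVING after the GROUP BY

Corrected query:
SELECT dept, MIN(salary) FROM employees GROUP BY dept HAVING MIN(salary) >= 100371

Result:
dept      | MIN(salary)
----------+------------
HR        | 139218     
Marketing | 150265     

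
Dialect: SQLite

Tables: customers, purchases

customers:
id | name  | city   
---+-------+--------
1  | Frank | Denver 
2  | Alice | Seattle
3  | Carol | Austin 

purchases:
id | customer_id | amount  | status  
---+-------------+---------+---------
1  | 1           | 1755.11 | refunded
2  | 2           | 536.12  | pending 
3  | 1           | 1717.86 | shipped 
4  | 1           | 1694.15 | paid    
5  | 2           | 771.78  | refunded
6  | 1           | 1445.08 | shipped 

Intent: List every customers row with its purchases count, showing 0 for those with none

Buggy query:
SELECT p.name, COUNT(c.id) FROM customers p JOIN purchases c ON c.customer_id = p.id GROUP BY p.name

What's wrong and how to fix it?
Bug: INNER JOIN drops customers rows that have no matching purchases rows

Fix: Switch to LEFT JOIN to retain unmatched parent rows

Corrected query:
SELECT p.name, COUNT(c.id) FROM customers p LEFT JOIN purchases c ON c.customer_id = p.id GROUP BY p.name

Result:
name  | COUNT(c.id)
------+------------
Alice | 2          
Carol | 0          
Frank | 4          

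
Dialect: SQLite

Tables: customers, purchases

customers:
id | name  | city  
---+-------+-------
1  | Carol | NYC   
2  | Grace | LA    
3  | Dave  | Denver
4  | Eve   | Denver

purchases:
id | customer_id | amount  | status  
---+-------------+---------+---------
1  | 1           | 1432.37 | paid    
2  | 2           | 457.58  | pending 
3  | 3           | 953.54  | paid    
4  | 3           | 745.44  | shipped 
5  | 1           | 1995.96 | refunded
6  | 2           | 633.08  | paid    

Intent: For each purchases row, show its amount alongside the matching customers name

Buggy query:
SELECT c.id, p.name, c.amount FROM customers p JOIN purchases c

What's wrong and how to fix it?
Bug: JOIN with no ON clause produces a cartesian product; every purchases row pairs with every customers row

Fix: Add ON c.customer_id = p.id to the JOIN

Corrected query:
SELECT c.id, p.name, c.amount FROM customers p JOIN purchases c ON c.customer_id = p.id

Result:
id | name  | amount 
---+-------+--------
1  | Carol | 1432.37
2  | Grace | 457.58 
3  | Dave  | 953.54 
4  | Dave  | 745.44 
5  | Carol | 1995.96
6  | Grace | 633.08 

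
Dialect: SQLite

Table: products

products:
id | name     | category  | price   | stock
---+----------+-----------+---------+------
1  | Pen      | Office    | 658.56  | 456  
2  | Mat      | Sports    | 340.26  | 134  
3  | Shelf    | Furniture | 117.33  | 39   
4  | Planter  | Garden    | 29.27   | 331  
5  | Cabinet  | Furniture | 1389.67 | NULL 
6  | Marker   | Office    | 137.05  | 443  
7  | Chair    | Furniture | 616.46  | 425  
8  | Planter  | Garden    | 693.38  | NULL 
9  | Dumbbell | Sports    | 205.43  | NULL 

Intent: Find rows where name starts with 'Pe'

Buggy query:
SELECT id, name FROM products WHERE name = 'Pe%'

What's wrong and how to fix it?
Bug: Wildcards only work with LIKE; '=' treats '%' as a literal character

Fix: Replace '=' with LIKE so 'Pe%' is treated as a pattern

Corrected query:
SELECT id, name FROM products WHERE name LIKE 'Pe%'

Result:
id | name
---+-----
1  | Pen 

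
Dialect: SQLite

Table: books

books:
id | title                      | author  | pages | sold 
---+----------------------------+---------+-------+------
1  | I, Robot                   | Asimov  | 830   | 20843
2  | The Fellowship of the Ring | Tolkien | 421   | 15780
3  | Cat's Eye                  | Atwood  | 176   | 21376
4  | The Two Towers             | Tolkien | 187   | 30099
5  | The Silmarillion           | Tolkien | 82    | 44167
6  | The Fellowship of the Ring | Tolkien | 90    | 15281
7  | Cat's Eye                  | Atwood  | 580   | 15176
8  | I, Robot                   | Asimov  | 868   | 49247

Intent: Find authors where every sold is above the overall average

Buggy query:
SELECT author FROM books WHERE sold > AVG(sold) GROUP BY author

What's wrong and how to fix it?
Bug: WHERE evaluates per row before aggregation, so AVG() is unavailable

Fix: Compute the overall average in a scalar subquery and compare each group's MIN against it in HAVING

Corrected query:
SELECT author FROM books GROUP BY author HAVING MIN(sold) > (SELECT AVG(sold) FROM books)

Result:
(no rows)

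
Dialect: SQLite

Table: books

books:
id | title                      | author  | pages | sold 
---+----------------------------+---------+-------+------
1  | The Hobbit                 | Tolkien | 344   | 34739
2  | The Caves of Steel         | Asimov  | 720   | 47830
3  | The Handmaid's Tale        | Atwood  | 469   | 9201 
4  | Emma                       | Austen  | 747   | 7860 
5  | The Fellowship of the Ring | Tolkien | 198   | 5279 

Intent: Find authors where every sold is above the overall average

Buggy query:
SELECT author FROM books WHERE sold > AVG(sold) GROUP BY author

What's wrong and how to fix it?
Bug: WHERE evaluates per row before aggregation, so AVG() is unavailable

Fix: Use a subquery for AVG and a HAVING MIN(...) filter so the condition holds for every row in the group

Corrected query:
SELECT author FROM books GROUP BY author HAVING MIN(sold) > (SELECT AVG(sold) FROM books)

Result:
author
------
Asimov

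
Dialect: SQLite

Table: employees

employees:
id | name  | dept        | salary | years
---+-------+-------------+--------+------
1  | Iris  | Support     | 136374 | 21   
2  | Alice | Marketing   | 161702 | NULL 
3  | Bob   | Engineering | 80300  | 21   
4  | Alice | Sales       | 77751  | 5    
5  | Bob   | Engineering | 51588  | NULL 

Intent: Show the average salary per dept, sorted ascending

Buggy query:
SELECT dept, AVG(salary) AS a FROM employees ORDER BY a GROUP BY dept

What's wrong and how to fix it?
Bug: GROUP BY must precede ORDER BY

Fix: Move ORDER BY to the end, after GROUP BY

Corrected query:
SELECT dept, AVG(salary) AS a FROM employees GROUP BY dept ORDER BY a

Result:
dept        | a     
------------+-------
Engineering | 65944 
Sales       | 77751 
Support     | 136374
Marketing   | 161702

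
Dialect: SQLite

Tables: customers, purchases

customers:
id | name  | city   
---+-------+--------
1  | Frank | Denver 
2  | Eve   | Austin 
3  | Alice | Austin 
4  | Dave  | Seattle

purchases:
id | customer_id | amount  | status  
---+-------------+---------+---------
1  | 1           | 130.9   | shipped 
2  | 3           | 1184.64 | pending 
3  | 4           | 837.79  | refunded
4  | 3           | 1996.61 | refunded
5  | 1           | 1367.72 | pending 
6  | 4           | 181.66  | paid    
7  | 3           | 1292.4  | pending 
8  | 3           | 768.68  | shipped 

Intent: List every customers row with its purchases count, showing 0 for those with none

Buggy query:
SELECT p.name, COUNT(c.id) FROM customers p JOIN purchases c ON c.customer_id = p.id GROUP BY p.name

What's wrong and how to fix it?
Bug: INNER JOIN drops customers rows that have no matching purchases rows

Fix: Switch to LEFT JOIN to retain unmatched parent rows

Corrected query:
SELECT p.name, COUNT(c.id) FROM customers p LEFT JOIN purchases c ON c.customer_id = p.id GROUP BY p.name

Result:
name  | COUNT(c.id)
------+------------
Alice | 4          
Dave  | 2          
Eve   | 0          
Frank | 2          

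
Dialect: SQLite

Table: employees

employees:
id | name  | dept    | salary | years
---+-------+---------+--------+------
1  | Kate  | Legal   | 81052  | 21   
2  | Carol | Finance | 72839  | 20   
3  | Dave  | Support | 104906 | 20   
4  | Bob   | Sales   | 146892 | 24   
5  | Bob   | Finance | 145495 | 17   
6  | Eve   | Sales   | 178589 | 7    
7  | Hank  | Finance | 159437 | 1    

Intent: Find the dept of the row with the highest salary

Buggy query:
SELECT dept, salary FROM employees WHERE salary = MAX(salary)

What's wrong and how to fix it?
Bug: WHERE is evaluated per row; an aggregate over the whole table isn't defined there

Fix: Wrap MAX in a scalar subquery so WHERE compares against a single value

Corrected query:
SELECT dept, salary FROM employees WHERE salary = (SELECT MAX(salary) FROM employees)

Result:
dept  | salary
------+-------
Sales | 178589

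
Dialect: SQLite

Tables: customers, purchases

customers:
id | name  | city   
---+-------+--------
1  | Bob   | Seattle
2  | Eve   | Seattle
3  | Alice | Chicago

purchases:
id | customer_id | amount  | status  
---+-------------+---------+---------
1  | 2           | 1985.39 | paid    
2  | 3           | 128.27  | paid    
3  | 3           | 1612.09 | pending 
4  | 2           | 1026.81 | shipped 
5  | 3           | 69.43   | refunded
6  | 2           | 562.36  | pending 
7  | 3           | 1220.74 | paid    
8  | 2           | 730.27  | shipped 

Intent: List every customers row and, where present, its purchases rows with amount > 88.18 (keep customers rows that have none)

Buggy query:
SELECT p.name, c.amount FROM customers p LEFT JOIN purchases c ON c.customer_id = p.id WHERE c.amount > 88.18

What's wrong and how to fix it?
Bug: Filtering c.amount in WHERE discards the NULL rows produced by LEFT JOIN, turning it into an inner join

Fix: Put 'c.amount > 88.18' in the JOIN's ON clause instead of WHERE

Corrected query:
SELECT p.name, c.amount FROM customers p LEFT JOIN purchases c ON c.customer_id = p.id AND c.amount > 88.18

Result:
name  | amount 
------+--------
Bob   | NULL   
Eve   | 562.36 
Eve   | 730.27 
Eve   | 1026.81
Eve   | 1985.39
Alice | 128.27 
Alice | 1220.74
Alice | 1612.09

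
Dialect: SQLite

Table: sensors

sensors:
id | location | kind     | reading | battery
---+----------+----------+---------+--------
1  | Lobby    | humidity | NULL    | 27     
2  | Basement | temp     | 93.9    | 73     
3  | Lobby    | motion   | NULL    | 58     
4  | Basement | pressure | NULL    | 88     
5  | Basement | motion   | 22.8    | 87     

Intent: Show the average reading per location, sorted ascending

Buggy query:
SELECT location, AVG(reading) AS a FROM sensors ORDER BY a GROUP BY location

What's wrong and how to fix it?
Bug: GROUP BY must precede ORDER BY

Fix: Move ORDER BY to the end, after GROUP BY

Corrected query:
SELECT location, AVG(reading) AS a FROM sensors GROUP BY location ORDER BY a

Result:
location | a    
---------+------
Lobby    | NULL 
Basement | 58.35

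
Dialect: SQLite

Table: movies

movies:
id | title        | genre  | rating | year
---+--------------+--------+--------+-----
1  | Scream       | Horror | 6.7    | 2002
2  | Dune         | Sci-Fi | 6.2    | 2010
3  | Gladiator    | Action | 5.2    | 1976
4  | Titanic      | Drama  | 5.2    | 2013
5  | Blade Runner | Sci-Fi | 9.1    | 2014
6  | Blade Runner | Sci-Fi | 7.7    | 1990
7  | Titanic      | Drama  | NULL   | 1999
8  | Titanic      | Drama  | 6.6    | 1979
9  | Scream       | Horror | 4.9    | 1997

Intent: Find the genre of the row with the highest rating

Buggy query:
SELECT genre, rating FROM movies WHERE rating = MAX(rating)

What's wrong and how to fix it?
Bug: WHERE is evaluated per row; an aggregate over the whole table isn't defined there

Fix: Use a subquery: WHERE rating = (SELECT MAX(rating) FROM movies)

Corrected query:
SELECT genre, rating FROM movies WHERE rating = (SELECT MAX(rating) FROM movies)

Result:
genre  | rating
-------+-------
Sci-Fi | 9.1   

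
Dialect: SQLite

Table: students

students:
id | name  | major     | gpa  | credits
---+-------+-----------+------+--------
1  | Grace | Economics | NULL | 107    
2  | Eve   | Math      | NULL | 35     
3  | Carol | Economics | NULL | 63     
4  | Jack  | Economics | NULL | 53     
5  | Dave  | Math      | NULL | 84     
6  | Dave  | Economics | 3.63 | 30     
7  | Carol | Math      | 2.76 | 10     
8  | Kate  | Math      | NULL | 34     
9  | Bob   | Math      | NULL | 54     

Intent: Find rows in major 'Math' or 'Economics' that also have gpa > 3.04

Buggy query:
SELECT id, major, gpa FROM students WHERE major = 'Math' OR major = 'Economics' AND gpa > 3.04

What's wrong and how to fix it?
Bug: Without parentheses, AND is evaluated before OR, so the gpa filter only applies to the 'Economics' branch

Fix: Add parentheses around the OR so the AND applies to both alternatives

Corrected query:
SELECT id, major, gpa FROM students WHERE (major = 'Math' OR major = 'Economics') AND gpa > 3.04

Result:
id | major     | gpa 
---+-----------+-----
6  | Economics | 3.63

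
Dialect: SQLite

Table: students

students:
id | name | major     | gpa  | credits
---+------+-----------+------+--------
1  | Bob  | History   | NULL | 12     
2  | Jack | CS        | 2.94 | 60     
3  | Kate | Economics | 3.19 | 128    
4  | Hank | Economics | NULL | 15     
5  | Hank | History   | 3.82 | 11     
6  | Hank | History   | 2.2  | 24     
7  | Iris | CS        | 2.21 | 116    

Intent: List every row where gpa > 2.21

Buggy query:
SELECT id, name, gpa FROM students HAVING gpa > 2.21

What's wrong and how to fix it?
Bug: HAVING filters the output of aggregation, but this query has no GROUP BY and no aggregate functions, so SQLite rejects it (HAVING clause on a non-aggregate query); the condition here is per row

Fix: Replace HAVING with WHERE since the condition applies to individual rows

Corrected query:
SELECT id, name, gpa FROM students WHERE gpa > 2.21

Result:
id | name | gpa 
---+------+-----
2  | Jack | 2.94
3  | Kate | 3.19
5  | Hank | 3.82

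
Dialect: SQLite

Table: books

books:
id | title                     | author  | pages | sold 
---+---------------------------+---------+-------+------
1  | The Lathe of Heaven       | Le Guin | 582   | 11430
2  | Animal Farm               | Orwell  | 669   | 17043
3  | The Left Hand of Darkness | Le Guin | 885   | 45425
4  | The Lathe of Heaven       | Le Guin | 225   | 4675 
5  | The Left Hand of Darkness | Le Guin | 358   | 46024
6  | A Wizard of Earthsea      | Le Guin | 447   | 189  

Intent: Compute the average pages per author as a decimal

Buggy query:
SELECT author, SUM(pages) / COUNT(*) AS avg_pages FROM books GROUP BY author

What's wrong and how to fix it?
Bug: Both operands are integers, so '/' performs integer division and truncates

Fix: Multiply by 1.0 (or CAST to REAL) to force floating-point division

Corrected query:
SELECT author, SUM(pages) * 1.0 / COUNT(*) AS avg_pages FROM books GROUP BY author

Result:
author  | avg_pages
--------+----------
Le Guin | 499.4    
Orwell  | 669      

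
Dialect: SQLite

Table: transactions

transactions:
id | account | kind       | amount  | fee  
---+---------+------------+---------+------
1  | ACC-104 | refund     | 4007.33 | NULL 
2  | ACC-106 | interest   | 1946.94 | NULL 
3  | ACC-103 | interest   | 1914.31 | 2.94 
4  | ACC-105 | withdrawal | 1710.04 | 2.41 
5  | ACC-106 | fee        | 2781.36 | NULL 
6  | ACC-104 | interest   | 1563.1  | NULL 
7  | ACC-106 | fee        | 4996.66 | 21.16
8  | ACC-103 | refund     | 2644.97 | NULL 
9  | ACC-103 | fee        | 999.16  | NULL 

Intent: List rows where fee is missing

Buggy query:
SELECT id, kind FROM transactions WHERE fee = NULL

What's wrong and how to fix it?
Bug: '= NULL' is always unknown in SQL three-valued logic, so no rows match

Fix: Use IS NULL to test for NULL

Corrected query:
SELECT id, kind FROM transactions WHERE fee IS NULL

Result:
id | kind    
---+---------
1  | refund  
2  | interest
5  | fee     
6  | interest
8  | refund  
9  | fee     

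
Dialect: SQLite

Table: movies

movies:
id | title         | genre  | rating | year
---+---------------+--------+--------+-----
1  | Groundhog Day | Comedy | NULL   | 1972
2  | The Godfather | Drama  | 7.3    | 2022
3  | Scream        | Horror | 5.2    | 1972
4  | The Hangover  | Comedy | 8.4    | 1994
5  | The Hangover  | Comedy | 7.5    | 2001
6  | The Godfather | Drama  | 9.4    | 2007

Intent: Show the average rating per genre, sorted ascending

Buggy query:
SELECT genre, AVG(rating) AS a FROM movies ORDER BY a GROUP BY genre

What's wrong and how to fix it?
Bug: GROUP BY must precede ORDER BY

Fix: Move ORDER BY to the end, after GROUP BY

Corrected query:
SELECT genre, AVG(rating) AS a FROM movies GROUP BY genre ORDER BY a

Result:
genre  | a   
-------+-----
Horror | 5.2 
Comedy | 7.95
Drama  | 8.35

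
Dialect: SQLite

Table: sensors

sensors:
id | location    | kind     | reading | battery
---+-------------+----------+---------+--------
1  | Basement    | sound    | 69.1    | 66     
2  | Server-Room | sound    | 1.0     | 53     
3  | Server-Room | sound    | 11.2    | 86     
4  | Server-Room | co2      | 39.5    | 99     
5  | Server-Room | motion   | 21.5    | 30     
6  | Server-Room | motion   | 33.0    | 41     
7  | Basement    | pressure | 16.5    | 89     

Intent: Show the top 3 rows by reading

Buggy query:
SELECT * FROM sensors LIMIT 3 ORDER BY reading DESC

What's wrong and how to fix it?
Bug: ORDER BY cannot follow LIMIT; LIMIT is the final clause

Fix: Sort with ORDER BY, then apply LIMIT

Corrected query:
SELECT * FROM sensors ORDER BY reading DESC LIMIT 3

Result:
id | location    | kind   | reading | battery
---+-------------+--------+---------+--------
1  | Basement    | sound  | 69.1    | 66     
4  | Server-Room | co2    | 39.5    | 99     
6  | Server-Room | motion | 33      | 41     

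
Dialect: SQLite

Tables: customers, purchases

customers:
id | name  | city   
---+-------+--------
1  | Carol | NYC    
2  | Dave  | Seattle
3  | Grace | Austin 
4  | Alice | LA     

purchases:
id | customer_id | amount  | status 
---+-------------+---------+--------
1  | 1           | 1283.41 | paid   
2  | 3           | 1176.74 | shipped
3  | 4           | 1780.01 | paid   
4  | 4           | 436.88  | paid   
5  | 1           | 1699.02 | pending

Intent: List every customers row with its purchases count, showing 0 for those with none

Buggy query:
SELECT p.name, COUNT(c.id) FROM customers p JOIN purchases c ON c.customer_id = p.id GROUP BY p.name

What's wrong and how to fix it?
Bug: INNER JOIN drops customers rows that have no matching purchases rows

Fix: Use LEFT JOIN so parents without children still appear (COUNT(c.id) gives 0)

Corrected query:
SELECT p.name, COUNT(c.id) FROM customers p LEFT JOIN purchases c ON c.customer_id = p.id GROUP BY p.name

Result:
name  | COUNT(c.id)
------+------------
Alice | 2          
Carol | 2          
Dave  | 0          
Grace | 1          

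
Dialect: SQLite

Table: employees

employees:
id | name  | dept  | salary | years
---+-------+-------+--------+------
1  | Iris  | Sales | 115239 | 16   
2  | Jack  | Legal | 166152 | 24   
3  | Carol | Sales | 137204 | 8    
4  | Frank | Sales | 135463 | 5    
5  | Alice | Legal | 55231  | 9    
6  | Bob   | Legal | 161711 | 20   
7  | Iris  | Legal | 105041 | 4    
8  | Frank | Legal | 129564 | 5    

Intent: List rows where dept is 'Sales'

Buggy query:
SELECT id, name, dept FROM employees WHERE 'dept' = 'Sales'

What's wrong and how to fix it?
Bug: 'dept' in single quotes is a string literal, not the column; the comparison is literal-vs-literal and never true

Fix: Remove the quotes around the column name (or use double quotes for an identifier)

Corrected query:
SELECT id, name, dept FROM employees WHERE dept = 'Sales'

Result:
id | name  | dept 
---+-------+------
1  | Iris  | Sales
3  | Carol | Sales
4  | Frank | Sales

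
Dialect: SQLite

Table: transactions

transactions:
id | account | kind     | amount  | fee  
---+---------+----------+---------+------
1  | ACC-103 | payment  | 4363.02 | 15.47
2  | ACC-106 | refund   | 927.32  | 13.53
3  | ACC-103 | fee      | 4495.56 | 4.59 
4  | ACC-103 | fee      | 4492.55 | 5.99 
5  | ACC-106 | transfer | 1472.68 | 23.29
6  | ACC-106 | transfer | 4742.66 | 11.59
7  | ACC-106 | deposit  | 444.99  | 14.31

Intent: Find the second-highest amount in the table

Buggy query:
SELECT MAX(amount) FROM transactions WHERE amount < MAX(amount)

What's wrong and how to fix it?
Bug: MAX(amount) on the right of the comparison is an aggregate-in-WHERE error

Fix: Compute the overall MAX in a subquery, then take MAX of rows below it

Corrected query:
SELECT MAX(amount) FROM transactions WHERE amount < (SELECT MAX(amount) FROM transactions)

Result:
MAX(amount)
-----------
4495.56    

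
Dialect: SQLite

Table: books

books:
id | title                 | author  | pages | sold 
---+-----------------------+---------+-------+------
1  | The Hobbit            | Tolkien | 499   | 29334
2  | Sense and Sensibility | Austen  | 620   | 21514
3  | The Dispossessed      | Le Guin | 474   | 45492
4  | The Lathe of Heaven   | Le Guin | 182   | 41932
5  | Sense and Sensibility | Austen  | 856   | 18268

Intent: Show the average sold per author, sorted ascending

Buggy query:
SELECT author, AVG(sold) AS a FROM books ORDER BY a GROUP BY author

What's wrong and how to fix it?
Bug: ORDER BY appears before GROUP BY; SQL clause order requires GROUP BY first

Fix: Move ORDER BY to the end, after GROUP BY

Corrected query:
SELECT author, AVG(sold) AS a FROM books GROUP BY author ORDER BY a

Result:
author  | a    
--------+------
Austen  | 19891
Tolkien | 29334
Le Guin | 43712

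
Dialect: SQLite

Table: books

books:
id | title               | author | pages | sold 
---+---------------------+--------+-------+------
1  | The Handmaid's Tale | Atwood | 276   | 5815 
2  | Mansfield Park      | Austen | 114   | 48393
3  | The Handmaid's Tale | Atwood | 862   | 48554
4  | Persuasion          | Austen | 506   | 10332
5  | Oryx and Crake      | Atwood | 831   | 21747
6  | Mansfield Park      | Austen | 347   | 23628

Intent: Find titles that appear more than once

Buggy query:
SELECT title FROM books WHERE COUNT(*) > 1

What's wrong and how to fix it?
Bug: WHERE can't reference COUNT(*); aggregates are computed after WHERE

Fix: GROUP BY title, then filter groups with HAVING COUNT(*) > 1

Corrected query:
SELECT title FROM books GROUP BY title HAVING COUNT(*) > 1

Result:
title              
-------------------
Mansfield Park     
The Handmaid's Tale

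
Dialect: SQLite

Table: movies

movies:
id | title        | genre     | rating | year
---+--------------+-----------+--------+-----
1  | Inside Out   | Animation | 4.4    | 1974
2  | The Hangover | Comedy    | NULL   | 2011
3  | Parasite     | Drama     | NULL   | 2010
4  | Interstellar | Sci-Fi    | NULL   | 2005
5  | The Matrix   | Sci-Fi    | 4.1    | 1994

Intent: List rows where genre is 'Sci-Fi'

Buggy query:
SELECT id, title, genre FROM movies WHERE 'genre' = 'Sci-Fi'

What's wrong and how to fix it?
Bug: Single quotes denote string literals in SQL; the column name is being compared as a constant string

Fix: Remove the quotes around the column name (or use double quotes for an identifier)

Corrected query:
SELECT id, title, genre FROM movies WHERE genre = 'Sci-Fi'

Result:
id | title        | genre 
---+--------------+-------
4  | Interstellar | Sci-Fi
5  | The Matrix   | Sci-Fi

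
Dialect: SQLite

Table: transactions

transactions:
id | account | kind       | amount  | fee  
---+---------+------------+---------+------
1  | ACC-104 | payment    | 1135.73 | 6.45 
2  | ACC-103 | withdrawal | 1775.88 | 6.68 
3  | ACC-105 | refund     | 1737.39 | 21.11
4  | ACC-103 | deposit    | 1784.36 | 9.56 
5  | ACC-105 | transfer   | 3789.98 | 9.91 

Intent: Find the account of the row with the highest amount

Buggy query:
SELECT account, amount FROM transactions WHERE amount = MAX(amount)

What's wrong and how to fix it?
Bug: WHERE is evaluated per row; an aggregate over the whole table isn't defined there

Fix: Use a subquery: WHERE amount = (SELECT MAX(amount) FROM transactions)

Corrected query:
SELECT account, amount FROM transactions WHERE amount = (SELECT MAX(amount) FROM transactions)

Result:
account | amount 
--------+--------
ACC-105 | 3789.98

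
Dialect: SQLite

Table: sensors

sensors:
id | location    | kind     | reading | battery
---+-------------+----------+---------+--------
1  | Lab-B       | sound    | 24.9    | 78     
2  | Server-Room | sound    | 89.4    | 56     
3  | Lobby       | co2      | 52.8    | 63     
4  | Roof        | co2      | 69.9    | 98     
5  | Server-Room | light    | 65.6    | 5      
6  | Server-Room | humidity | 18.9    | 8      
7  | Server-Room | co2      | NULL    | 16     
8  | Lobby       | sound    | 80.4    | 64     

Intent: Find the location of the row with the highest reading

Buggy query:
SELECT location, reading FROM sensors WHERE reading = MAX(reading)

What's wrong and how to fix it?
Bug: MAX(reading) is an aggregate and cannot be used directly in WHERE

Fix: Use a subquery: WHERE reading = (SELECT MAX(reading) FROM sensors)

Corrected query:
SELECT location, reading FROM sensors WHERE reading = (SELECT MAX(reading) FROM sensors)

Result:
location    | reading
------------+--------
Server-Room | 89.4   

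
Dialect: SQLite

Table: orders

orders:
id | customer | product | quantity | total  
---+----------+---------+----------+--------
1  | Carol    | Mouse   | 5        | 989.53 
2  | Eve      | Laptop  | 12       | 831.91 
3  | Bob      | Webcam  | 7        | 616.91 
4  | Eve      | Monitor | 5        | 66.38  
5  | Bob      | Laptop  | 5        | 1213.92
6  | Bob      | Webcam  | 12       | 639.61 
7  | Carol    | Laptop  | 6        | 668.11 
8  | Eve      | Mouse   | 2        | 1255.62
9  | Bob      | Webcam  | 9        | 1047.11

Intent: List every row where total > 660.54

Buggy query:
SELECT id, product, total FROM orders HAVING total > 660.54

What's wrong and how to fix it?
Bug: HAVING filters the output of aggregation, but this query has no GROUP BY and no aggregate functions, so SQLite rejects it (HAVING clause on a non-aggregate query); the condition here is per row

Fix: Use WHERE for row-level filtering

Corrected query:
SELECT id, product, total FROM orders WHERE total > 660.54

Result:
id | product | total  
---+---------+--------
1  | Mouse   | 989.53 
2  | Laptop  | 831.91 
5  | Laptop  | 1213.92
7  | Laptop  | 668.11 
8  | Mouse   | 1255.62
9  | Webcam  | 1047.11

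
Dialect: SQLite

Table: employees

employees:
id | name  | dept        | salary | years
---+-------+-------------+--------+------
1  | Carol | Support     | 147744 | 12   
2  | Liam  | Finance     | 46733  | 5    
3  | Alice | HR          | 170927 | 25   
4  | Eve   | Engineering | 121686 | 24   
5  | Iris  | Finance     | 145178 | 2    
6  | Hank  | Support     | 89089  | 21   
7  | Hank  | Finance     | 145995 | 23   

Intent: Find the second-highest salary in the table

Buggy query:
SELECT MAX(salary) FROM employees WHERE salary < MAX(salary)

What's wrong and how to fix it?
Bug: MAX(salary) on the right of the comparison is an aggregate-in-WHERE error

Fix: Put the inner MAX in a scalar subquery

Corrected query:
SELECT MAX(salary) FROM employees WHERE salary < (SELECT MAX(salary) FROM employees)

Result:
MAX(salary)
-----------
147744     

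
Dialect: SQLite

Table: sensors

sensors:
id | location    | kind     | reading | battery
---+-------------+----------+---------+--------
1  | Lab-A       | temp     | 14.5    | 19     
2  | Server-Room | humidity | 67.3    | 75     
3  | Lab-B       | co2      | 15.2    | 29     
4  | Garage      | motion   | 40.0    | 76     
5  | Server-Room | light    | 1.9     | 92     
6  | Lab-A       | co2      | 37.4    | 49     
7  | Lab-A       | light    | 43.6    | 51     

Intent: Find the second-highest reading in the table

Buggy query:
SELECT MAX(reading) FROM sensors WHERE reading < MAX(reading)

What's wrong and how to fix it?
Bug: The inner MAX is an aggregate inside WHERE, which is not allowed

Fix: Put the inner MAX in a scalar subquery

Corrected query:
SELECT MAX(reading) FROM sensors WHERE reading < (SELECT MAX(reading) FROM sensors)

Result:
MAX(reading)
------------
43.6        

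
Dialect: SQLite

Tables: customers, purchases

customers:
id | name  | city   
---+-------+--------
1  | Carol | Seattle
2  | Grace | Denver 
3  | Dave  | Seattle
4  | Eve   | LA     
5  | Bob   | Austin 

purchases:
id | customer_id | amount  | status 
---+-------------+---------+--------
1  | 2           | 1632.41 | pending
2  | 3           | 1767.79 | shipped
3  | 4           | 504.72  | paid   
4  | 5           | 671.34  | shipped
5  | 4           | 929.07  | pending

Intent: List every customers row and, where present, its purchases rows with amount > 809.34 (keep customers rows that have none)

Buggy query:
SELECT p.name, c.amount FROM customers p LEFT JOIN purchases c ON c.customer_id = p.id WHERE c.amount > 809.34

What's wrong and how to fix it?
Bug: Filtering c.amount in WHERE discards the NULL rows produced by LEFT JOIN, turning it into an inner join

Fix: Move the right-table condition into the ON clause so unmatched parents are kept

Corrected query:
SELECT p.name, c.amount FROM customers p LEFT JOIN purchases c ON c.customer_id = p.id AND c.amount > 809.34

Result:
name  | amount 
------+--------
Carol | NULL   
Grace | 1632.41
Dave  | 1767.79
Eve   | 929.07 
Bob   | NULL   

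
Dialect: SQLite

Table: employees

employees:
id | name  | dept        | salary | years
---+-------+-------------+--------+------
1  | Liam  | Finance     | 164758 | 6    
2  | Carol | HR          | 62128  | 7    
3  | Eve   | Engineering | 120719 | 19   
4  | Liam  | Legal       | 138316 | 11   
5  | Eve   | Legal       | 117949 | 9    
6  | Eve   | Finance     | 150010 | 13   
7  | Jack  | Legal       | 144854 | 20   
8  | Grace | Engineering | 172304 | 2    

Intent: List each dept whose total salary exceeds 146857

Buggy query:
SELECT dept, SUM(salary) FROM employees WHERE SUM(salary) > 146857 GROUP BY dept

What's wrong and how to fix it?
Bug: Aggregate functions cannot appear in a WHERE clause

Fix: Move the aggregate condition to a HAVING clause

Corrected query:
SELECT dept, SUM(salary) FROM employees GROUP BY dept HAVING SUM(salary) > 146857

Result:
dept        | SUM(salary)
------------+------------
Engineering | 293023     
Finance     | 314768     
Legal       | 401119     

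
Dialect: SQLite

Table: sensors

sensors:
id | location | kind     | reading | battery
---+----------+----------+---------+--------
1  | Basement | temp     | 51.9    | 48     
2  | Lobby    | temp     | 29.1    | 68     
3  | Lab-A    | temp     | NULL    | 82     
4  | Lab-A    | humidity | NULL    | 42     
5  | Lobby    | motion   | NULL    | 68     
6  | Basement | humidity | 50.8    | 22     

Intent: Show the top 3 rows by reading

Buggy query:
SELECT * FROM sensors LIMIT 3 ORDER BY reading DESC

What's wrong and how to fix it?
Bug: ORDER BY cannot follow LIMIT; LIMIT is the final clause

Fix: Swap the clauses: ORDER BY first, then LIMIT

Corrected query:
SELECT * FROM sensors ORDER BY reading DESC LIMIT 3

Result:
id | location | kind     | reading | battery
---+----------+----------+---------+--------
1  | Basement | temp     | 51.9    | 48     
6  | Basement | humidity | 50.8    | 22     
2  | Lobby    | temp     | 29.1    | 68     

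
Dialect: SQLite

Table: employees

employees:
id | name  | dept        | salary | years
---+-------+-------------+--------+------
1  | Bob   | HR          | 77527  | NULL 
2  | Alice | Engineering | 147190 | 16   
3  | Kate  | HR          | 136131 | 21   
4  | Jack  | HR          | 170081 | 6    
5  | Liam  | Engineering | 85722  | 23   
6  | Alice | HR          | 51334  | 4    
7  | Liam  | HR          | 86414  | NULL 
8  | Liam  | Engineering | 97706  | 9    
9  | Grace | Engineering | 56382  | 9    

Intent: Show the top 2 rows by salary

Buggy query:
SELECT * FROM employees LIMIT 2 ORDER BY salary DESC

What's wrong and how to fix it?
Bug: LIMIT must come after ORDER BY

Fix: Swap the clauses: ORDER BY first, then LIMIT

Corrected query:
SELECT * FROM employees ORDER BY salary DESC LIMIT 2

Result:
id | name  | dept        | salary | years
---+-------+-------------+--------+------
4  | Jack  | HR          | 170081 | 6    
2  | Alice | Engineering | 147190 | 16   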